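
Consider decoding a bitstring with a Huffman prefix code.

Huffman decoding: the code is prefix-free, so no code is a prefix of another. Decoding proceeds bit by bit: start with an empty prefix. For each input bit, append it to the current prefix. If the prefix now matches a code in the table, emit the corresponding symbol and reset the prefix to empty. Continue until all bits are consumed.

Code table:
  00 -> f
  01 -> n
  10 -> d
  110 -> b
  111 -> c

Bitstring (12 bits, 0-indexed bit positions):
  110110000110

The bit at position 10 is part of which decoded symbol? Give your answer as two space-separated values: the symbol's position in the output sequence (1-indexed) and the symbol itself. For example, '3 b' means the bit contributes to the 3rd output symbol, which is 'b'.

Bit 0: prefix='1' (no match yet)
Bit 1: prefix='11' (no match yet)
Bit 2: prefix='110' -> emit 'b', reset
Bit 3: prefix='1' (no match yet)
Bit 4: prefix='11' (no match yet)
Bit 5: prefix='110' -> emit 'b', reset
Bit 6: prefix='0' (no match yet)
Bit 7: prefix='00' -> emit 'f', reset
Bit 8: prefix='0' (no match yet)
Bit 9: prefix='01' -> emit 'n', reset
Bit 10: prefix='1' (no match yet)
Bit 11: prefix='10' -> emit 'd', reset

Answer: 5 d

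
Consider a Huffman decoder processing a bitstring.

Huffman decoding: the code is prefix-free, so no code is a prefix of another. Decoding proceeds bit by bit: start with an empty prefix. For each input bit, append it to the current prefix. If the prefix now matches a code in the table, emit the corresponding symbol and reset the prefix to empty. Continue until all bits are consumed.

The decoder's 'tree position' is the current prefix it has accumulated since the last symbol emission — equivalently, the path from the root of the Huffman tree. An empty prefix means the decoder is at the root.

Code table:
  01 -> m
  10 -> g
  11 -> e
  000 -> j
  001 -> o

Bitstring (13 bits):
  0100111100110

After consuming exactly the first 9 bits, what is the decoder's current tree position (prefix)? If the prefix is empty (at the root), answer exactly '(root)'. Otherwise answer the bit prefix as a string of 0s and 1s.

Bit 0: prefix='0' (no match yet)
Bit 1: prefix='01' -> emit 'm', reset
Bit 2: prefix='0' (no match yet)
Bit 3: prefix='00' (no match yet)
Bit 4: prefix='001' -> emit 'o', reset
Bit 5: prefix='1' (no match yet)
Bit 6: prefix='11' -> emit 'e', reset
Bit 7: prefix='1' (no match yet)
Bit 8: prefix='10' -> emit 'g', reset

Answer: (root)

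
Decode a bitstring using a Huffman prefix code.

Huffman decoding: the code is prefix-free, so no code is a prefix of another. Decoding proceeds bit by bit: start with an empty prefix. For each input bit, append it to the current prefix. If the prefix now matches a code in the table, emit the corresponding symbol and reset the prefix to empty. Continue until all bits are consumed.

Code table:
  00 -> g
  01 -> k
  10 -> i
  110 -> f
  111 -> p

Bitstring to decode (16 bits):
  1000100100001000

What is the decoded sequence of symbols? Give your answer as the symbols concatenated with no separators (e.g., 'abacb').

Bit 0: prefix='1' (no match yet)
Bit 1: prefix='10' -> emit 'i', reset
Bit 2: prefix='0' (no match yet)
Bit 3: prefix='00' -> emit 'g', reset
Bit 4: prefix='1' (no match yet)
Bit 5: prefix='10' -> emit 'i', reset
Bit 6: prefix='0' (no match yet)
Bit 7: prefix='01' -> emit 'k', reset
Bit 8: prefix='0' (no match yet)
Bit 9: prefix='00' -> emit 'g', reset
Bit 10: prefix='0' (no match yet)
Bit 11: prefix='00' -> emit 'g', reset
Bit 12: prefix='1' (no match yet)
Bit 13: prefix='10' -> emit 'i', reset
Bit 14: prefix='0' (no match yet)
Bit 15: prefix='00' -> emit 'g', reset

Answer: igikggig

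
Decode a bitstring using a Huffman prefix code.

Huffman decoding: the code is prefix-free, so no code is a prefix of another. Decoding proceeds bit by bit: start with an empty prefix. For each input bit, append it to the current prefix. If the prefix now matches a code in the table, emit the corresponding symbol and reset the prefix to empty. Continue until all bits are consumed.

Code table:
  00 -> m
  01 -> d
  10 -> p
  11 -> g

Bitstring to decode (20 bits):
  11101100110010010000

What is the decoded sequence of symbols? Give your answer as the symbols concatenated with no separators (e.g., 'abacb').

Bit 0: prefix='1' (no match yet)
Bit 1: prefix='11' -> emit 'g', reset
Bit 2: prefix='1' (no match yet)
Bit 3: prefix='10' -> emit 'p', reset
Bit 4: prefix='1' (no match yet)
Bit 5: prefix='11' -> emit 'g', reset
Bit 6: prefix='0' (no match yet)
Bit 7: prefix='00' -> emit 'm', reset
Bit 8: prefix='1' (no match yet)
Bit 9: prefix='11' -> emit 'g', reset
Bit 10: prefix='0' (no match yet)
Bit 11: prefix='00' -> emit 'm', reset
Bit 12: prefix='1' (no match yet)
Bit 13: prefix='10' -> emit 'p', reset
Bit 14: prefix='0' (no match yet)
Bit 15: prefix='01' -> emit 'd', reset
Bit 16: prefix='0' (no match yet)
Bit 17: prefix='00' -> emit 'm', reset
Bit 18: prefix='0' (no match yet)
Bit 19: prefix='00' -> emit 'm', reset

Answer: gpgmgmpdmm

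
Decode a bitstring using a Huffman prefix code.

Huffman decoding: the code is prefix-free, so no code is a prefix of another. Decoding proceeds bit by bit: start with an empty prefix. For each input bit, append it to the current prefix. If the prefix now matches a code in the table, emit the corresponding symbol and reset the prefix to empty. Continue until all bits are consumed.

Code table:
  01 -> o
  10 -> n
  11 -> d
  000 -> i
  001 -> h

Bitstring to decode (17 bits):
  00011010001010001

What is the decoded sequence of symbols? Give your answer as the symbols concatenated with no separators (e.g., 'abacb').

Answer: idoinnh

Derivation:
Bit 0: prefix='0' (no match yet)
Bit 1: prefix='00' (no match yet)
Bit 2: prefix='000' -> emit 'i', reset
Bit 3: prefix='1' (no match yet)
Bit 4: prefix='11' -> emit 'd', reset
Bit 5: prefix='0' (no match yet)
Bit 6: prefix='01' -> emit 'o', reset
Bit 7: prefix='0' (no match yet)
Bit 8: prefix='00' (no match yet)
Bit 9: prefix='000' -> emit 'i', reset
Bit 10: prefix='1' (no match yet)
Bit 11: prefix='10' -> emit 'n', reset
Bit 12: prefix='1' (no match yet)
Bit 13: prefix='10' -> emit 'n', reset
Bit 14: prefix='0' (no match yet)
Bit 15: prefix='00' (no match yet)
Bit 16: prefix='001' -> emit 'h', reset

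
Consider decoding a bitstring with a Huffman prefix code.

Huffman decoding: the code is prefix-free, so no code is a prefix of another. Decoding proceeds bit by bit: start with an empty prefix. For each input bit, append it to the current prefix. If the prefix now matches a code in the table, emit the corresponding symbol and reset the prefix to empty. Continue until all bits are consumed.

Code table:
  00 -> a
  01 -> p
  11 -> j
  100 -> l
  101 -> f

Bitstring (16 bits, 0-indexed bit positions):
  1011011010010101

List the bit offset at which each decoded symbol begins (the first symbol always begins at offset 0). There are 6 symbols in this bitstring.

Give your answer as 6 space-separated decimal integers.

Bit 0: prefix='1' (no match yet)
Bit 1: prefix='10' (no match yet)
Bit 2: prefix='101' -> emit 'f', reset
Bit 3: prefix='1' (no match yet)
Bit 4: prefix='10' (no match yet)
Bit 5: prefix='101' -> emit 'f', reset
Bit 6: prefix='1' (no match yet)
Bit 7: prefix='10' (no match yet)
Bit 8: prefix='101' -> emit 'f', reset
Bit 9: prefix='0' (no match yet)
Bit 10: prefix='00' -> emit 'a', reset
Bit 11: prefix='1' (no match yet)
Bit 12: prefix='10' (no match yet)
Bit 13: prefix='101' -> emit 'f', reset
Bit 14: prefix='0' (no match yet)
Bit 15: prefix='01' -> emit 'p', reset

Answer: 0 3 6 9 11 14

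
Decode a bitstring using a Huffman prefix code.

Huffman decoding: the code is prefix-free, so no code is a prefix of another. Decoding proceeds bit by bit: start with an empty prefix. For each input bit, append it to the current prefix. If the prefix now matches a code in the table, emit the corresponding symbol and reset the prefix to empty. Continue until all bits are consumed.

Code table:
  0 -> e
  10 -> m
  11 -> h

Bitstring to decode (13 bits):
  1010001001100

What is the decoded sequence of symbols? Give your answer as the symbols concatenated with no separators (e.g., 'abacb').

Answer: mmeemehee

Derivation:
Bit 0: prefix='1' (no match yet)
Bit 1: prefix='10' -> emit 'm', reset
Bit 2: prefix='1' (no match yet)
Bit 3: prefix='10' -> emit 'm', reset
Bit 4: prefix='0' -> emit 'e', reset
Bit 5: prefix='0' -> emit 'e', reset
Bit 6: prefix='1' (no match yet)
Bit 7: prefix='10' -> emit 'm', reset
Bit 8: prefix='0' -> emit 'e', reset
Bit 9: prefix='1' (no match yet)
Bit 10: prefix='11' -> emit 'h', reset
Bit 11: prefix='0' -> emit 'e', reset
Bit 12: prefix='0' -> emit 'e', reset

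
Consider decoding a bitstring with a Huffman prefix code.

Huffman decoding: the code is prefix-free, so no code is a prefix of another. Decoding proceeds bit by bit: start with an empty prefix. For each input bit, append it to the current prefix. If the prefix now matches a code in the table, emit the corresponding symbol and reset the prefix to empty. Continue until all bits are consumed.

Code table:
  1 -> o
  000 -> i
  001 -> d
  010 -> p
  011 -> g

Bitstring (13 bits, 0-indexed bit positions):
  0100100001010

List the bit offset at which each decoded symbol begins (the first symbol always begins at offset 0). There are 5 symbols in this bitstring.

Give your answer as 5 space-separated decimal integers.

Answer: 0 3 6 9 10

Derivation:
Bit 0: prefix='0' (no match yet)
Bit 1: prefix='01' (no match yet)
Bit 2: prefix='010' -> emit 'p', reset
Bit 3: prefix='0' (no match yet)
Bit 4: prefix='01' (no match yet)
Bit 5: prefix='010' -> emit 'p', reset
Bit 6: prefix='0' (no match yet)
Bit 7: prefix='00' (no match yet)
Bit 8: prefix='000' -> emit 'i', reset
Bit 9: prefix='1' -> emit 'o', reset
Bit 10: prefix='0' (no match yet)
Bit 11: prefix='01' (no match yet)
Bit 12: prefix='010' -> emit 'p', reset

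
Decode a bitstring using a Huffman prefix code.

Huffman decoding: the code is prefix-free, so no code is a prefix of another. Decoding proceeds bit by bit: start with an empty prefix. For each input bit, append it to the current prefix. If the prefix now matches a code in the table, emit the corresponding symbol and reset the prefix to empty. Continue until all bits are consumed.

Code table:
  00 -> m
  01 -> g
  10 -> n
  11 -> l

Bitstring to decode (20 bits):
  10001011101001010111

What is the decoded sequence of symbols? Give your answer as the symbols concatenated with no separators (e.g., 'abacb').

Answer: nmnlnngggl

Derivation:
Bit 0: prefix='1' (no match yet)
Bit 1: prefix='10' -> emit 'n', reset
Bit 2: prefix='0' (no match yet)
Bit 3: prefix='00' -> emit 'm', reset
Bit 4: prefix='1' (no match yet)
Bit 5: prefix='10' -> emit 'n', reset
Bit 6: prefix='1' (no match yet)
Bit 7: prefix='11' -> emit 'l', reset
Bit 8: prefix='1' (no match yet)
Bit 9: prefix='10' -> emit 'n', reset
Bit 10: prefix='1' (no match yet)
Bit 11: prefix='10' -> emit 'n', reset
Bit 12: prefix='0' (no match yet)
Bit 13: prefix='01' -> emit 'g', reset
Bit 14: prefix='0' (no match yet)
Bit 15: prefix='01' -> emit 'g', reset
Bit 16: prefix='0' (no match yet)
Bit 17: prefix='01' -> emit 'g', reset
Bit 18: prefix='1' (no match yet)
Bit 19: prefix='11' -> emit 'l', reset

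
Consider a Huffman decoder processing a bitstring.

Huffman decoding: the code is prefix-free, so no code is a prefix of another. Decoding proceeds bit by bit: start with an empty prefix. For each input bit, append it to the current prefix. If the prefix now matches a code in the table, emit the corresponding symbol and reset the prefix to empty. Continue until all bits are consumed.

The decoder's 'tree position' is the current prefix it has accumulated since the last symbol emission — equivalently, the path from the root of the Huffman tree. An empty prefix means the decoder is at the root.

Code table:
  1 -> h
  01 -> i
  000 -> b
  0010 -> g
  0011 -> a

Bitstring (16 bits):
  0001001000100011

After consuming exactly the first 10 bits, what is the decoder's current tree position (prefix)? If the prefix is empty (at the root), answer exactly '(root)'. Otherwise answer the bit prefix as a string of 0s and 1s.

Answer: 00

Derivation:
Bit 0: prefix='0' (no match yet)
Bit 1: prefix='00' (no match yet)
Bit 2: prefix='000' -> emit 'b', reset
Bit 3: prefix='1' -> emit 'h', reset
Bit 4: prefix='0' (no match yet)
Bit 5: prefix='00' (no match yet)
Bit 6: prefix='001' (no match yet)
Bit 7: prefix='0010' -> emit 'g', reset
Bit 8: prefix='0' (no match yet)
Bit 9: prefix='00' (no match yet)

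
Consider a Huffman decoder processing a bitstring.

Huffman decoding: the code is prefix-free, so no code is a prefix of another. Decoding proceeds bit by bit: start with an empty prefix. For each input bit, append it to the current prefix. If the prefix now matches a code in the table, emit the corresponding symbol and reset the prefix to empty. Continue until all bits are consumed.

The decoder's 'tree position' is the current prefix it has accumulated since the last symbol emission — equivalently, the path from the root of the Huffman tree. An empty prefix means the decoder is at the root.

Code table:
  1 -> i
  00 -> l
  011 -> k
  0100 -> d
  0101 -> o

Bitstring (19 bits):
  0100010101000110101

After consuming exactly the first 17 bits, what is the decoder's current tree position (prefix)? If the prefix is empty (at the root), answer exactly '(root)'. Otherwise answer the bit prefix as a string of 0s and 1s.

Bit 0: prefix='0' (no match yet)
Bit 1: prefix='01' (no match yet)
Bit 2: prefix='010' (no match yet)
Bit 3: prefix='0100' -> emit 'd', reset
Bit 4: prefix='0' (no match yet)
Bit 5: prefix='01' (no match yet)
Bit 6: prefix='010' (no match yet)
Bit 7: prefix='0101' -> emit 'o', reset
Bit 8: prefix='0' (no match yet)
Bit 9: prefix='01' (no match yet)
Bit 10: prefix='010' (no match yet)
Bit 11: prefix='0100' -> emit 'd', reset
Bit 12: prefix='0' (no match yet)
Bit 13: prefix='01' (no match yet)
Bit 14: prefix='011' -> emit 'k', reset
Bit 15: prefix='0' (no match yet)
Bit 16: prefix='01' (no match yet)

Answer: 01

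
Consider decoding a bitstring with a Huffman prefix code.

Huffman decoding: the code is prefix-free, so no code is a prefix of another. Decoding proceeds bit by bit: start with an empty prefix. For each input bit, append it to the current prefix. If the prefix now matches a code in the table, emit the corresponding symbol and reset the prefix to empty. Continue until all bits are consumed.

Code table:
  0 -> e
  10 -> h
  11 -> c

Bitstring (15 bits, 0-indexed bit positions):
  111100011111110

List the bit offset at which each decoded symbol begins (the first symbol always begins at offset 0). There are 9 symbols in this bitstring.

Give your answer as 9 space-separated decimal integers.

Answer: 0 2 4 5 6 7 9 11 13

Derivation:
Bit 0: prefix='1' (no match yet)
Bit 1: prefix='11' -> emit 'c', reset
Bit 2: prefix='1' (no match yet)
Bit 3: prefix='11' -> emit 'c', reset
Bit 4: prefix='0' -> emit 'e', reset
Bit 5: prefix='0' -> emit 'e', reset
Bit 6: prefix='0' -> emit 'e', reset
Bit 7: prefix='1' (no match yet)
Bit 8: prefix='11' -> emit 'c', reset
Bit 9: prefix='1' (no match yet)
Bit 10: prefix='11' -> emit 'c', reset
Bit 11: prefix='1' (no match yet)
Bit 12: prefix='11' -> emit 'c', reset
Bit 13: prefix='1' (no match yet)
Bit 14: prefix='10' -> emit 'h', reset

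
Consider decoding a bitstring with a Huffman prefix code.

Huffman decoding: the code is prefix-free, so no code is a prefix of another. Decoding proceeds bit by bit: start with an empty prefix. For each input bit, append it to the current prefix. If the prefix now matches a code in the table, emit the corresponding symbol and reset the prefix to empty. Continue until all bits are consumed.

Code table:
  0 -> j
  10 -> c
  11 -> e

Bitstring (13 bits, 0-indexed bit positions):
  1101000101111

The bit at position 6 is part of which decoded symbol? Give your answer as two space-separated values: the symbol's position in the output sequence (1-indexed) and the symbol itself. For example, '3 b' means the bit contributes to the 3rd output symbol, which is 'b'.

Bit 0: prefix='1' (no match yet)
Bit 1: prefix='11' -> emit 'e', reset
Bit 2: prefix='0' -> emit 'j', reset
Bit 3: prefix='1' (no match yet)
Bit 4: prefix='10' -> emit 'c', reset
Bit 5: prefix='0' -> emit 'j', reset
Bit 6: prefix='0' -> emit 'j', reset
Bit 7: prefix='1' (no match yet)
Bit 8: prefix='10' -> emit 'c', reset
Bit 9: prefix='1' (no match yet)
Bit 10: prefix='11' -> emit 'e', reset

Answer: 5 j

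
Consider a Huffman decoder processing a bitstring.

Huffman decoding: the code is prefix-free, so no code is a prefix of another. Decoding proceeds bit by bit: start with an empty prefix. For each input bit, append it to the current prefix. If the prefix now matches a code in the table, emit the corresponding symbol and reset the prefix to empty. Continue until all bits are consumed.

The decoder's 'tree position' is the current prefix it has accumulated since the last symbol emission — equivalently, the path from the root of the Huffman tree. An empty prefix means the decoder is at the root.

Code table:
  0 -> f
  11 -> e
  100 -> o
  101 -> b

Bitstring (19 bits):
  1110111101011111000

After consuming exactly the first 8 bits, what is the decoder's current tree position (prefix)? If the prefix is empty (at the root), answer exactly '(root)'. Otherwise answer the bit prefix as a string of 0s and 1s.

Bit 0: prefix='1' (no match yet)
Bit 1: prefix='11' -> emit 'e', reset
Bit 2: prefix='1' (no match yet)
Bit 3: prefix='10' (no match yet)
Bit 4: prefix='101' -> emit 'b', reset
Bit 5: prefix='1' (no match yet)
Bit 6: prefix='11' -> emit 'e', reset
Bit 7: prefix='1' (no match yet)

Answer: 1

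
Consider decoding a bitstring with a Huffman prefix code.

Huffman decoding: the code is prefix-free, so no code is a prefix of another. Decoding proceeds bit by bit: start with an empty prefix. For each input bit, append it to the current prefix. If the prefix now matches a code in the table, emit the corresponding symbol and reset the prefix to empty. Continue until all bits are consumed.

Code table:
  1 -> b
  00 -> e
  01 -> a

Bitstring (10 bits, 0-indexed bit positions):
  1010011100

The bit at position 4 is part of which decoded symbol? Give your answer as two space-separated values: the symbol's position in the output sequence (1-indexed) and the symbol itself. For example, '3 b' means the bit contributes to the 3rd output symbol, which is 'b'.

Answer: 3 e

Derivation:
Bit 0: prefix='1' -> emit 'b', reset
Bit 1: prefix='0' (no match yet)
Bit 2: prefix='01' -> emit 'a', reset
Bit 3: prefix='0' (no match yet)
Bit 4: prefix='00' -> emit 'e', reset
Bit 5: prefix='1' -> emit 'b', reset
Bit 6: prefix='1' -> emit 'b', reset
Bit 7: prefix='1' -> emit 'b', reset
Bit 8: prefix='0' (no match yet)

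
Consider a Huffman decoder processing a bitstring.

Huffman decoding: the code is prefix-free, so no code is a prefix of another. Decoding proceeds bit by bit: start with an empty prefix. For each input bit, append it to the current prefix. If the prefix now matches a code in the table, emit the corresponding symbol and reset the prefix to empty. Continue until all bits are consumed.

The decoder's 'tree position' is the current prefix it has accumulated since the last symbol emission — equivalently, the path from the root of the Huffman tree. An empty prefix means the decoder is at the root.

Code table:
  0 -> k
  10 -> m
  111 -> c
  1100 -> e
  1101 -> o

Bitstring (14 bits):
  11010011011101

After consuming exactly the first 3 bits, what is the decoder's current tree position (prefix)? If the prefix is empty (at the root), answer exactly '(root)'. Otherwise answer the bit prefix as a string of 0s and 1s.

Answer: 110

Derivation:
Bit 0: prefix='1' (no match yet)
Bit 1: prefix='11' (no match yet)
Bit 2: prefix='110' (no match yet)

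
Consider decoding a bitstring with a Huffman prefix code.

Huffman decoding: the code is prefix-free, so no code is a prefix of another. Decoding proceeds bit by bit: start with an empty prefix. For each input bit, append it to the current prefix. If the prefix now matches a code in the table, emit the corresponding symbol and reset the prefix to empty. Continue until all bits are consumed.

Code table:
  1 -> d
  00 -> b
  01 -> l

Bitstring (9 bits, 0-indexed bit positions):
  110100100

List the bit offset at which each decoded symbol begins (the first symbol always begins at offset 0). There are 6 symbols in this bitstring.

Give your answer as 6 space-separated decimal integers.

Bit 0: prefix='1' -> emit 'd', reset
Bit 1: prefix='1' -> emit 'd', reset
Bit 2: prefix='0' (no match yet)
Bit 3: prefix='01' -> emit 'l', reset
Bit 4: prefix='0' (no match yet)
Bit 5: prefix='00' -> emit 'b', reset
Bit 6: prefix='1' -> emit 'd', reset
Bit 7: prefix='0' (no match yet)
Bit 8: prefix='00' -> emit 'b', reset

Answer: 0 1 2 4 6 7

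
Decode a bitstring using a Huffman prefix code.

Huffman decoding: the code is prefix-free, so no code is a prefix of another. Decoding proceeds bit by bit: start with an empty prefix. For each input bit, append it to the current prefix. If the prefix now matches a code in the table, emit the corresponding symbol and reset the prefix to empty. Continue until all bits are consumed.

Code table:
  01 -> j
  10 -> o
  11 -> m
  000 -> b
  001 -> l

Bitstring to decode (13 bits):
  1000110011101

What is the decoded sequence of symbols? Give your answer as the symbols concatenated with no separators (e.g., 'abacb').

Answer: olojmj

Derivation:
Bit 0: prefix='1' (no match yet)
Bit 1: prefix='10' -> emit 'o', reset
Bit 2: prefix='0' (no match yet)
Bit 3: prefix='00' (no match yet)
Bit 4: prefix='001' -> emit 'l', reset
Bit 5: prefix='1' (no match yet)
Bit 6: prefix='10' -> emit 'o', reset
Bit 7: prefix='0' (no match yet)
Bit 8: prefix='01' -> emit 'j', reset
Bit 9: prefix='1' (no match yet)
Bit 10: prefix='11' -> emit 'm', reset
Bit 11: prefix='0' (no match yet)
Bit 12: prefix='01' -> emit 'j', reset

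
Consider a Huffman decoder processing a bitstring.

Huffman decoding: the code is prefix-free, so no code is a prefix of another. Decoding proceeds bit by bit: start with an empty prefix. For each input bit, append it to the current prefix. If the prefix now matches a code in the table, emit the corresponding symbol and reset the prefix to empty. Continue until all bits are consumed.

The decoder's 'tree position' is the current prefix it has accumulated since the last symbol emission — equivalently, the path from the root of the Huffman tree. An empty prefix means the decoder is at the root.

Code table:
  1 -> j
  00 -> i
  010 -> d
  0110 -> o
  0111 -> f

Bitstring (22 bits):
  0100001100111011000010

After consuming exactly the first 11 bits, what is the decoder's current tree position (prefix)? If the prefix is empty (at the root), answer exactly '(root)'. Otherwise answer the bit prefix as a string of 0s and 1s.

Answer: 01

Derivation:
Bit 0: prefix='0' (no match yet)
Bit 1: prefix='01' (no match yet)
Bit 2: prefix='010' -> emit 'd', reset
Bit 3: prefix='0' (no match yet)
Bit 4: prefix='00' -> emit 'i', reset
Bit 5: prefix='0' (no match yet)
Bit 6: prefix='01' (no match yet)
Bit 7: prefix='011' (no match yet)
Bit 8: prefix='0110' -> emit 'o', reset
Bit 9: prefix='0' (no match yet)
Bit 10: prefix='01' (no match yet)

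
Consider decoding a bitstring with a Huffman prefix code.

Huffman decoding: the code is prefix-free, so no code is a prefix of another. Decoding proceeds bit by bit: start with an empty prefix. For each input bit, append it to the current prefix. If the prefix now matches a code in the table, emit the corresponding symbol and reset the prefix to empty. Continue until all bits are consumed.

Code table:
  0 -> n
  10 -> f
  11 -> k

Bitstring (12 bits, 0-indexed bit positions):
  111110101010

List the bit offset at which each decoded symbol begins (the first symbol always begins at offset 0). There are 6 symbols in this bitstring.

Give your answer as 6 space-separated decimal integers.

Bit 0: prefix='1' (no match yet)
Bit 1: prefix='11' -> emit 'k', reset
Bit 2: prefix='1' (no match yet)
Bit 3: prefix='11' -> emit 'k', reset
Bit 4: prefix='1' (no match yet)
Bit 5: prefix='10' -> emit 'f', reset
Bit 6: prefix='1' (no match yet)
Bit 7: prefix='10' -> emit 'f', reset
Bit 8: prefix='1' (no match yet)
Bit 9: prefix='10' -> emit 'f', reset
Bit 10: prefix='1' (no match yet)
Bit 11: prefix='10' -> emit 'f', reset

Answer: 0 2 4 6 8 10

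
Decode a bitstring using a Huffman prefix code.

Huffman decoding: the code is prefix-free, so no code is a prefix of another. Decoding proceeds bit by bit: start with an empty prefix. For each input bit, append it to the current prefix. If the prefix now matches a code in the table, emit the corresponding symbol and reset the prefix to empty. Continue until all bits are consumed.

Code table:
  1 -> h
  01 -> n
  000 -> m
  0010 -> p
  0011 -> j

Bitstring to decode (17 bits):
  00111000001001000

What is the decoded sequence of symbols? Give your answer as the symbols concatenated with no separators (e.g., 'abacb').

Bit 0: prefix='0' (no match yet)
Bit 1: prefix='00' (no match yet)
Bit 2: prefix='001' (no match yet)
Bit 3: prefix='0011' -> emit 'j', reset
Bit 4: prefix='1' -> emit 'h', reset
Bit 5: prefix='0' (no match yet)
Bit 6: prefix='00' (no match yet)
Bit 7: prefix='000' -> emit 'm', reset
Bit 8: prefix='0' (no match yet)
Bit 9: prefix='00' (no match yet)
Bit 10: prefix='001' (no match yet)
Bit 11: prefix='0010' -> emit 'p', reset
Bit 12: prefix='0' (no match yet)
Bit 13: prefix='01' -> emit 'n', reset
Bit 14: prefix='0' (no match yet)
Bit 15: prefix='00' (no match yet)
Bit 16: prefix='000' -> emit 'm', reset

Answer: jhmpnm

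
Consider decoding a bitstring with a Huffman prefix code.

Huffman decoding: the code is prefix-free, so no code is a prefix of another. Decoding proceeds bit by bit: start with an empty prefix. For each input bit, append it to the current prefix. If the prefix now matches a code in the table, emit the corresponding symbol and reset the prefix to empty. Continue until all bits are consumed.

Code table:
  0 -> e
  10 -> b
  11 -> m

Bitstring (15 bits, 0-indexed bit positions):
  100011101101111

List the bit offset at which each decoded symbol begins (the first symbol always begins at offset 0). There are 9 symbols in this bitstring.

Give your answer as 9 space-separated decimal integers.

Answer: 0 2 3 4 6 8 10 11 13

Derivation:
Bit 0: prefix='1' (no match yet)
Bit 1: prefix='10' -> emit 'b', reset
Bit 2: prefix='0' -> emit 'e', reset
Bit 3: prefix='0' -> emit 'e', reset
Bit 4: prefix='1' (no match yet)
Bit 5: prefix='11' -> emit 'm', reset
Bit 6: prefix='1' (no match yet)
Bit 7: prefix='10' -> emit 'b', reset
Bit 8: prefix='1' (no match yet)
Bit 9: prefix='11' -> emit 'm', reset
Bit 10: prefix='0' -> emit 'e', reset
Bit 11: prefix='1' (no match yet)
Bit 12: prefix='11' -> emit 'm', reset
Bit 13: prefix='1' (no match yet)
Bit 14: prefix='11' -> emit 'm', reset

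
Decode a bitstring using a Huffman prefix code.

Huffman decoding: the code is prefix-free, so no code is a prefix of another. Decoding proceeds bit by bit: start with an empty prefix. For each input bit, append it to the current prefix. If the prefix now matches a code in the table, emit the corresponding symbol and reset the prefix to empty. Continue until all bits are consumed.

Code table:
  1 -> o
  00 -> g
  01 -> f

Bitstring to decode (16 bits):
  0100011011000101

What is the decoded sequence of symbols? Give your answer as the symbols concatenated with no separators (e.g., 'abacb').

Bit 0: prefix='0' (no match yet)
Bit 1: prefix='01' -> emit 'f', reset
Bit 2: prefix='0' (no match yet)
Bit 3: prefix='00' -> emit 'g', reset
Bit 4: prefix='0' (no match yet)
Bit 5: prefix='01' -> emit 'f', reset
Bit 6: prefix='1' -> emit 'o', reset
Bit 7: prefix='0' (no match yet)
Bit 8: prefix='01' -> emit 'f', reset
Bit 9: prefix='1' -> emit 'o', reset
Bit 10: prefix='0' (no match yet)
Bit 11: prefix='00' -> emit 'g', reset
Bit 12: prefix='0' (no match yet)
Bit 13: prefix='01' -> emit 'f', reset
Bit 14: prefix='0' (no match yet)
Bit 15: prefix='01' -> emit 'f', reset

Answer: fgfofogff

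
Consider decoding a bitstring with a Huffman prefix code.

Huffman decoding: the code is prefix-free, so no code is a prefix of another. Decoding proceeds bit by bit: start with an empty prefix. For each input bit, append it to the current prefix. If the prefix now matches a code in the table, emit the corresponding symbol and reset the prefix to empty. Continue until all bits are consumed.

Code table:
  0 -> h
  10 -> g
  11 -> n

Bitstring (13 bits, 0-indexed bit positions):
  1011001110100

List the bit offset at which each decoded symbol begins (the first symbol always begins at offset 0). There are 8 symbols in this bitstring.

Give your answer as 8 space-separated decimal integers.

Bit 0: prefix='1' (no match yet)
Bit 1: prefix='10' -> emit 'g', reset
Bit 2: prefix='1' (no match yet)
Bit 3: prefix='11' -> emit 'n', reset
Bit 4: prefix='0' -> emit 'h', reset
Bit 5: prefix='0' -> emit 'h', reset
Bit 6: prefix='1' (no match yet)
Bit 7: prefix='11' -> emit 'n', reset
Bit 8: prefix='1' (no match yet)
Bit 9: prefix='10' -> emit 'g', reset
Bit 10: prefix='1' (no match yet)
Bit 11: prefix='10' -> emit 'g', reset
Bit 12: prefix='0' -> emit 'h', reset

Answer: 0 2 4 5 6 8 10 12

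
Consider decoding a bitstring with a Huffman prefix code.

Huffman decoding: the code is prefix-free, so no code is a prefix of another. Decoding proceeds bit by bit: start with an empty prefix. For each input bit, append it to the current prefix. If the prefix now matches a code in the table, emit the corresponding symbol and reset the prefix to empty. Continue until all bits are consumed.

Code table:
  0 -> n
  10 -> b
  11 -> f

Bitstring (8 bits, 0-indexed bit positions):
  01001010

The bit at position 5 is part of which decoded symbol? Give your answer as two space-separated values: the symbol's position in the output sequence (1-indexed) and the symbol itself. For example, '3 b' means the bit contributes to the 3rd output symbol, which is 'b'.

Answer: 4 b

Derivation:
Bit 0: prefix='0' -> emit 'n', reset
Bit 1: prefix='1' (no match yet)
Bit 2: prefix='10' -> emit 'b', reset
Bit 3: prefix='0' -> emit 'n', reset
Bit 4: prefix='1' (no match yet)
Bit 5: prefix='10' -> emit 'b', reset
Bit 6: prefix='1' (no match yet)
Bit 7: prefix='10' -> emit 'b', reset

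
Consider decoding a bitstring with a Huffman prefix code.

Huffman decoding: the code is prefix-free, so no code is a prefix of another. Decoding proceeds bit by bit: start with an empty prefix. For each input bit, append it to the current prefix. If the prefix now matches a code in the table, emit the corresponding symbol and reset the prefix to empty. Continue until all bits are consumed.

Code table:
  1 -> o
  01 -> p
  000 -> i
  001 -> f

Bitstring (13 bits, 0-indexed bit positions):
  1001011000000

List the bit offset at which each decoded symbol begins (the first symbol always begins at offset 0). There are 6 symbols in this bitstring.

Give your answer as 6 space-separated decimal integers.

Bit 0: prefix='1' -> emit 'o', reset
Bit 1: prefix='0' (no match yet)
Bit 2: prefix='00' (no match yet)
Bit 3: prefix='001' -> emit 'f', reset
Bit 4: prefix='0' (no match yet)
Bit 5: prefix='01' -> emit 'p', reset
Bit 6: prefix='1' -> emit 'o', reset
Bit 7: prefix='0' (no match yet)
Bit 8: prefix='00' (no match yet)
Bit 9: prefix='000' -> emit 'i', reset
Bit 10: prefix='0' (no match yet)
Bit 11: prefix='00' (no match yet)
Bit 12: prefix='000' -> emit 'i', reset

Answer: 0 1 4 6 7 10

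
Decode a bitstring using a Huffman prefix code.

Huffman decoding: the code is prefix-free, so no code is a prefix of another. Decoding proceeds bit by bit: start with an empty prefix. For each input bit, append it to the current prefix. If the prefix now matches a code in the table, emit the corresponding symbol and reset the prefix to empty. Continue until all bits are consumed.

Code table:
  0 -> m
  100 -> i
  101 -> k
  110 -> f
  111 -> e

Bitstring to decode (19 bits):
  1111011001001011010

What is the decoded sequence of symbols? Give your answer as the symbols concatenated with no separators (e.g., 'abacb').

Bit 0: prefix='1' (no match yet)
Bit 1: prefix='11' (no match yet)
Bit 2: prefix='111' -> emit 'e', reset
Bit 3: prefix='1' (no match yet)
Bit 4: prefix='10' (no match yet)
Bit 5: prefix='101' -> emit 'k', reset
Bit 6: prefix='1' (no match yet)
Bit 7: prefix='10' (no match yet)
Bit 8: prefix='100' -> emit 'i', reset
Bit 9: prefix='1' (no match yet)
Bit 10: prefix='10' (no match yet)
Bit 11: prefix='100' -> emit 'i', reset
Bit 12: prefix='1' (no match yet)
Bit 13: prefix='10' (no match yet)
Bit 14: prefix='101' -> emit 'k', reset
Bit 15: prefix='1' (no match yet)
Bit 16: prefix='10' (no match yet)
Bit 17: prefix='101' -> emit 'k', reset
Bit 18: prefix='0' -> emit 'm', reset

Answer: ekiikkm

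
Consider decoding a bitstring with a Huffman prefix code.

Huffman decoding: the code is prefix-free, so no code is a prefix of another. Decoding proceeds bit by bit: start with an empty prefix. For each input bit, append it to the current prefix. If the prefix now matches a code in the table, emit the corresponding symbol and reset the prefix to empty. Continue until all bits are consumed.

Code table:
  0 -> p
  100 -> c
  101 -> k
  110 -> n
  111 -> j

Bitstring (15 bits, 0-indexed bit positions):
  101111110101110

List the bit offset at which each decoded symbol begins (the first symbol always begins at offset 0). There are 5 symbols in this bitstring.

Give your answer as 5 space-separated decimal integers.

Answer: 0 3 6 9 12

Derivation:
Bit 0: prefix='1' (no match yet)
Bit 1: prefix='10' (no match yet)
Bit 2: prefix='101' -> emit 'k', reset
Bit 3: prefix='1' (no match yet)
Bit 4: prefix='11' (no match yet)
Bit 5: prefix='111' -> emit 'j', reset
Bit 6: prefix='1' (no match yet)
Bit 7: prefix='11' (no match yet)
Bit 8: prefix='110' -> emit 'n', reset
Bit 9: prefix='1' (no match yet)
Bit 10: prefix='10' (no match yet)
Bit 11: prefix='101' -> emit 'k', reset
Bit 12: prefix='1' (no match yet)
Bit 13: prefix='11' (no match yet)
Bit 14: prefix='110' -> emit 'n', reset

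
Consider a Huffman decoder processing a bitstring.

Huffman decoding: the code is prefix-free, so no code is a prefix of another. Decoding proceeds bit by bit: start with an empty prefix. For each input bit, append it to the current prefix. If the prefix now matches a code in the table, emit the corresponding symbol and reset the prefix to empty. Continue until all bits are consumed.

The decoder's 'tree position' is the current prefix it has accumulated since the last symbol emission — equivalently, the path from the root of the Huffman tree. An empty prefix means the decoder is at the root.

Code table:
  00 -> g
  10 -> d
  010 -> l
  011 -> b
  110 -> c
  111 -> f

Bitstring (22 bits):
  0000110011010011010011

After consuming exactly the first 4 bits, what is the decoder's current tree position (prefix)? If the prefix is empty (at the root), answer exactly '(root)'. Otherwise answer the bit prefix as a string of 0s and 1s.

Answer: (root)

Derivation:
Bit 0: prefix='0' (no match yet)
Bit 1: prefix='00' -> emit 'g', reset
Bit 2: prefix='0' (no match yet)
Bit 3: prefix='00' -> emit 'g', reset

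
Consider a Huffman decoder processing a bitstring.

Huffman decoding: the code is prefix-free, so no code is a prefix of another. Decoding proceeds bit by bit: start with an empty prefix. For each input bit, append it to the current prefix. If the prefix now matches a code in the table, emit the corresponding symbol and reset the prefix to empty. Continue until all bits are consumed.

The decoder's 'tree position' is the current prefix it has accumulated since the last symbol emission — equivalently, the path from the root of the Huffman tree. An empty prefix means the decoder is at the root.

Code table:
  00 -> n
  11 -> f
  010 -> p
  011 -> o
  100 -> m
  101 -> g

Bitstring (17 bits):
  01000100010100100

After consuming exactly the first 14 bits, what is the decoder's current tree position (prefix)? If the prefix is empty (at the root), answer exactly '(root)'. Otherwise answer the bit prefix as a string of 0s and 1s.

Bit 0: prefix='0' (no match yet)
Bit 1: prefix='01' (no match yet)
Bit 2: prefix='010' -> emit 'p', reset
Bit 3: prefix='0' (no match yet)
Bit 4: prefix='00' -> emit 'n', reset
Bit 5: prefix='1' (no match yet)
Bit 6: prefix='10' (no match yet)
Bit 7: prefix='100' -> emit 'm', reset
Bit 8: prefix='0' (no match yet)
Bit 9: prefix='01' (no match yet)
Bit 10: prefix='010' -> emit 'p', reset
Bit 11: prefix='1' (no match yet)
Bit 12: prefix='10' (no match yet)
Bit 13: prefix='100' -> emit 'm', reset

Answer: (root)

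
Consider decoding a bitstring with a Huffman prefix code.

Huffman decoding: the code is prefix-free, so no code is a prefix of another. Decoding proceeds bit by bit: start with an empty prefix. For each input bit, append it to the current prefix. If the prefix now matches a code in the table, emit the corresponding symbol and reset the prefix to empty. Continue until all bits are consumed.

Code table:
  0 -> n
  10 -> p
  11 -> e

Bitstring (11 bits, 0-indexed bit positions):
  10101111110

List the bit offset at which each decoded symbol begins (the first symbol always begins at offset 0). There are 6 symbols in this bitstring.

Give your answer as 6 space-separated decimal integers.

Bit 0: prefix='1' (no match yet)
Bit 1: prefix='10' -> emit 'p', reset
Bit 2: prefix='1' (no match yet)
Bit 3: prefix='10' -> emit 'p', reset
Bit 4: prefix='1' (no match yet)
Bit 5: prefix='11' -> emit 'e', reset
Bit 6: prefix='1' (no match yet)
Bit 7: prefix='11' -> emit 'e', reset
Bit 8: prefix='1' (no match yet)
Bit 9: prefix='11' -> emit 'e', reset
Bit 10: prefix='0' -> emit 'n', reset

Answer: 0 2 4 6 8 10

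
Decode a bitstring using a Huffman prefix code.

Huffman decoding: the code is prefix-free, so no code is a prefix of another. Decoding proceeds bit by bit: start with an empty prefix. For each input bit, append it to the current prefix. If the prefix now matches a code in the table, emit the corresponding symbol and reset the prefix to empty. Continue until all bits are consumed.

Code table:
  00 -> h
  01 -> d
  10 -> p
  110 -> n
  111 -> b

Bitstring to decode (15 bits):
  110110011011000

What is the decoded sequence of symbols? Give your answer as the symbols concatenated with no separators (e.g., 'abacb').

Answer: nndpnh

Derivation:
Bit 0: prefix='1' (no match yet)
Bit 1: prefix='11' (no match yet)
Bit 2: prefix='110' -> emit 'n', reset
Bit 3: prefix='1' (no match yet)
Bit 4: prefix='11' (no match yet)
Bit 5: prefix='110' -> emit 'n', reset
Bit 6: prefix='0' (no match yet)
Bit 7: prefix='01' -> emit 'd', reset
Bit 8: prefix='1' (no match yet)
Bit 9: prefix='10' -> emit 'p', reset
Bit 10: prefix='1' (no match yet)
Bit 11: prefix='11' (no match yet)
Bit 12: prefix='110' -> emit 'n', reset
Bit 13: prefix='0' (no match yet)
Bit 14: prefix='00' -> emit 'h', reset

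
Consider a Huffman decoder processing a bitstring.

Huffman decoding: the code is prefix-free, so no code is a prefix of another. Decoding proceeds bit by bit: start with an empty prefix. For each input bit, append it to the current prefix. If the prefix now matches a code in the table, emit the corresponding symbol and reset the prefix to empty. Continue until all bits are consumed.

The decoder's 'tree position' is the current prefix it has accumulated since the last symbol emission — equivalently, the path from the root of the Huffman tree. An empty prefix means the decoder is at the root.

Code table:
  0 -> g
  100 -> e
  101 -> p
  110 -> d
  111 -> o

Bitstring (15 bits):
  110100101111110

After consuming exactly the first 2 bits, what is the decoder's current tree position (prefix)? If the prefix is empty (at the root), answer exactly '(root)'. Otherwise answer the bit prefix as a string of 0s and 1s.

Answer: 11

Derivation:
Bit 0: prefix='1' (no match yet)
Bit 1: prefix='11' (no match yet)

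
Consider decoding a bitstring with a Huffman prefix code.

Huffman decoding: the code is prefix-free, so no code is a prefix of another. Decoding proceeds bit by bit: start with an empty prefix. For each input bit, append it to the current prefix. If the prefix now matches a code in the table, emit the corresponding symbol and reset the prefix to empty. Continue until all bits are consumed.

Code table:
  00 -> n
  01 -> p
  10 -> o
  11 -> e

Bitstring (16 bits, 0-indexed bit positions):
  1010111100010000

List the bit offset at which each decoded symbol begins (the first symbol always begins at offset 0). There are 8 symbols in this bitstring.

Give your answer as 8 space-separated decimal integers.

Bit 0: prefix='1' (no match yet)
Bit 1: prefix='10' -> emit 'o', reset
Bit 2: prefix='1' (no match yet)
Bit 3: prefix='10' -> emit 'o', reset
Bit 4: prefix='1' (no match yet)
Bit 5: prefix='11' -> emit 'e', reset
Bit 6: prefix='1' (no match yet)
Bit 7: prefix='11' -> emit 'e', reset
Bit 8: prefix='0' (no match yet)
Bit 9: prefix='00' -> emit 'n', reset
Bit 10: prefix='0' (no match yet)
Bit 11: prefix='01' -> emit 'p', reset
Bit 12: prefix='0' (no match yet)
Bit 13: prefix='00' -> emit 'n', reset
Bit 14: prefix='0' (no match yet)
Bit 15: prefix='00' -> emit 'n', reset

Answer: 0 2 4 6 8 10 12 14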